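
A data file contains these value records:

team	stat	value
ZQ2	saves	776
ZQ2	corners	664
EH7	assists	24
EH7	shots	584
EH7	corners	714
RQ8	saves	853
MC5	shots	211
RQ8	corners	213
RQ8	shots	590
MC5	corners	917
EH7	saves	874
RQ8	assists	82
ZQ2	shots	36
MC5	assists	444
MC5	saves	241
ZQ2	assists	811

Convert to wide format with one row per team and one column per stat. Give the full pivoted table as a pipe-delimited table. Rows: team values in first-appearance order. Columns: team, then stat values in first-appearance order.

| team | saves | corners | assists | shots |
| ZQ2 | 776 | 664 | 811 | 36 |
| EH7 | 874 | 714 | 24 | 584 |
| RQ8 | 853 | 213 | 82 | 590 |
| MC5 | 241 | 917 | 444 | 211 |

Columns: team plus the 4 distinct stat values (saves, corners, assists, shots).
For example, row ZQ2 column saves takes value=776 from the long row (ZQ2, saves).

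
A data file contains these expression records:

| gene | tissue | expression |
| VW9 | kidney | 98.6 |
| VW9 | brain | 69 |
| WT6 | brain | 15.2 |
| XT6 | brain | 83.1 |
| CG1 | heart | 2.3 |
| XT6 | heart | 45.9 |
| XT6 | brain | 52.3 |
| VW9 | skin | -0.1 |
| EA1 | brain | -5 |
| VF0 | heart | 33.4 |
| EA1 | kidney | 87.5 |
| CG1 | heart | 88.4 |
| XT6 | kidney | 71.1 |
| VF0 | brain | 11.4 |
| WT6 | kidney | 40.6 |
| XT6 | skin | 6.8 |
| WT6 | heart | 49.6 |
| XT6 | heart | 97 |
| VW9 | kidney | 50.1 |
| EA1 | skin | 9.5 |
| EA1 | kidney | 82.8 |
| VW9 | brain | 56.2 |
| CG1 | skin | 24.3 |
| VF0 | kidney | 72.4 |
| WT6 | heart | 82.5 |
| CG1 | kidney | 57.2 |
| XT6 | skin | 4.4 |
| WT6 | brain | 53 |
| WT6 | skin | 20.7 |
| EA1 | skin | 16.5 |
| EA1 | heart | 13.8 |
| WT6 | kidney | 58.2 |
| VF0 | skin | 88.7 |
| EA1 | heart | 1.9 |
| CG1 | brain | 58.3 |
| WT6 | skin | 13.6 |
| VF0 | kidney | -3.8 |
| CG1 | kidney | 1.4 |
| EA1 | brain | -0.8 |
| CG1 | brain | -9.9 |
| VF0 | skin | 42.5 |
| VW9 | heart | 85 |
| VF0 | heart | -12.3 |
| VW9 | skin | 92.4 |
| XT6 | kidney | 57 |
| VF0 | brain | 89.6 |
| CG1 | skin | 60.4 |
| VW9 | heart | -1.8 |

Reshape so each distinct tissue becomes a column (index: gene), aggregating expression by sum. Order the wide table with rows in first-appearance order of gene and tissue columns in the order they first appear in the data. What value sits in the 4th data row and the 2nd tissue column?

With rows in first-appearance order of gene, row 4 is gene=CG1. tissue columns in first-appearance order: kidney, brain, heart, skin; column 2 is brain.
Long rows with gene=CG1, tissue=brain: 58.3 + -9.9 = 48.4.

48.4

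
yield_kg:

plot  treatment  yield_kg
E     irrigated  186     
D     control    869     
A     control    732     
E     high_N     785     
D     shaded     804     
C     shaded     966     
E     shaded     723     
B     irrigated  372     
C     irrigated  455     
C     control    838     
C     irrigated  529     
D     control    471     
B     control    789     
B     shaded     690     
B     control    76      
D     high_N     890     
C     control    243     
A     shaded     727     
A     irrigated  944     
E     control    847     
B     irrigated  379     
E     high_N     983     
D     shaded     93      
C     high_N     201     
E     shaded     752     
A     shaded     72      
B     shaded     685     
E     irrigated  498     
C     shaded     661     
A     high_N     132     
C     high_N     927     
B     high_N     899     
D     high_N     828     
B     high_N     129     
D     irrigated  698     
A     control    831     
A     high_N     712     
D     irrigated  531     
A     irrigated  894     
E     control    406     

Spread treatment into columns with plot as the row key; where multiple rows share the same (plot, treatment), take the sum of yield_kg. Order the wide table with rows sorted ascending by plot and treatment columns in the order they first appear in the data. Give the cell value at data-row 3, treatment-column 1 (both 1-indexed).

984

With rows sorted ascending by plot, row 3 is plot=C. treatment columns in first-appearance order: irrigated, control, high_N, shaded; column 1 is irrigated.
Long rows with plot=C, treatment=irrigated: 455 + 529 = 984.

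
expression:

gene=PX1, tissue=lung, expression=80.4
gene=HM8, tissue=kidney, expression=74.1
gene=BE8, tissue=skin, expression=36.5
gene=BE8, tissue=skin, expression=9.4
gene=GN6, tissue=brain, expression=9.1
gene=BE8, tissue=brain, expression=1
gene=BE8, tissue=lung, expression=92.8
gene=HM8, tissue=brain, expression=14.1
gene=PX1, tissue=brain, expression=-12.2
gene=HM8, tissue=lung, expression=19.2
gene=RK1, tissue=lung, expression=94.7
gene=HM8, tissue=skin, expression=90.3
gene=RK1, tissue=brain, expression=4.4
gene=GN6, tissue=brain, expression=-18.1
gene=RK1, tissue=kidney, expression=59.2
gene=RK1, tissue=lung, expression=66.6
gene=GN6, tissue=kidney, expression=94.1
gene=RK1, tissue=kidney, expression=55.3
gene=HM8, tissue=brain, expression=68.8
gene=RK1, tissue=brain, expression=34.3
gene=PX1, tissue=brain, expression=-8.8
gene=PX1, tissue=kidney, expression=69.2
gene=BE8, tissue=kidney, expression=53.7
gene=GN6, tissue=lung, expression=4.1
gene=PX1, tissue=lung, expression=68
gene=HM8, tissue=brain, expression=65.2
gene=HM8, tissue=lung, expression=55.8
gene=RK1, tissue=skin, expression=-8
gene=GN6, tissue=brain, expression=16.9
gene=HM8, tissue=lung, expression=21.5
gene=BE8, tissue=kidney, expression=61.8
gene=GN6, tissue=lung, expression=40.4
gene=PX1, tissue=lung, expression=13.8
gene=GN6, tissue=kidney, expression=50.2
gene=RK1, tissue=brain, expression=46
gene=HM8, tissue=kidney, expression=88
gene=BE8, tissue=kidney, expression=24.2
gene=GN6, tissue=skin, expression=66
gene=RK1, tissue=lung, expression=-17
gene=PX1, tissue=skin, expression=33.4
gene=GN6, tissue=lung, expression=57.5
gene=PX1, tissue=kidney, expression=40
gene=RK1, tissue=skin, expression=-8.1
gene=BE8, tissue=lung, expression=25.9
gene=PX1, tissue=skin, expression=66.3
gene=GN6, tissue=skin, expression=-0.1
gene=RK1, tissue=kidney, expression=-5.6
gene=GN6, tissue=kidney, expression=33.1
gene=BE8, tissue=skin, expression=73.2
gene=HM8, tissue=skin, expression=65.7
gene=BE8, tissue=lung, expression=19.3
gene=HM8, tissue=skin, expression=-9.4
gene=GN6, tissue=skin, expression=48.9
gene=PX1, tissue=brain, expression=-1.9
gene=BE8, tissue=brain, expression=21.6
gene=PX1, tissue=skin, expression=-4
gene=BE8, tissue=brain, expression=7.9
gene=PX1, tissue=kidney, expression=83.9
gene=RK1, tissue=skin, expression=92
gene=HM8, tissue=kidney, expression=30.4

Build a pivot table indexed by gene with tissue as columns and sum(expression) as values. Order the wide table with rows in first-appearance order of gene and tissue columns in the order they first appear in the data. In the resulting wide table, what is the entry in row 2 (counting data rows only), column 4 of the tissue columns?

With rows in first-appearance order of gene, row 2 is gene=HM8. tissue columns in first-appearance order: lung, kidney, skin, brain; column 4 is brain.
Long rows with gene=HM8, tissue=brain: 14.1 + 68.8 + 65.2 = 148.1.

148.1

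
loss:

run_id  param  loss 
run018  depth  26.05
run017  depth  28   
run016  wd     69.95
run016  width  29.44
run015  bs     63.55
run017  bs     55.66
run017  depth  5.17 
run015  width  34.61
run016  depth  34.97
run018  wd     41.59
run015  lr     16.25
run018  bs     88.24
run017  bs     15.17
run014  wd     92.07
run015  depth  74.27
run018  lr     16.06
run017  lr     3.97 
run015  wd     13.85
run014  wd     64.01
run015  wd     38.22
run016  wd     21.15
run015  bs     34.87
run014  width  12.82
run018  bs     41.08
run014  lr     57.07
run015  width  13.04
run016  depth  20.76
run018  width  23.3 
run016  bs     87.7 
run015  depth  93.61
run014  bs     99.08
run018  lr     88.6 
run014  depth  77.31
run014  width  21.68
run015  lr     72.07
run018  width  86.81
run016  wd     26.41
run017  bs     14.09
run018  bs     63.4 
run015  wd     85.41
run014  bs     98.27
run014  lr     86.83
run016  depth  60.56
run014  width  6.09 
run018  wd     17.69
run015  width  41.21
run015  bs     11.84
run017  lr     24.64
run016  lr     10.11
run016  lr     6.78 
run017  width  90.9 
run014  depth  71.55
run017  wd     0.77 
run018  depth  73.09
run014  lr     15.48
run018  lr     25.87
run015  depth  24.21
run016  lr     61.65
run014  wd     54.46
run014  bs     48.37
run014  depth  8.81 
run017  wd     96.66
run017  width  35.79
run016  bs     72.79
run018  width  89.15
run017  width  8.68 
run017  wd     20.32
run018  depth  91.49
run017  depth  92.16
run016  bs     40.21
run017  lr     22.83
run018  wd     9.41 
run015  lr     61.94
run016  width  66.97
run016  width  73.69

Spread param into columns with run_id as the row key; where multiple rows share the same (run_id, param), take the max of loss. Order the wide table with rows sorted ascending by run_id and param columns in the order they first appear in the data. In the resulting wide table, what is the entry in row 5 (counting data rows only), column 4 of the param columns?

88.24

With rows sorted ascending by run_id, row 5 is run_id=run018. param columns in first-appearance order: depth, wd, width, bs, lr; column 4 is bs.
Long rows with run_id=run018, param=bs: max(88.24, 41.08, 63.4) = 88.24.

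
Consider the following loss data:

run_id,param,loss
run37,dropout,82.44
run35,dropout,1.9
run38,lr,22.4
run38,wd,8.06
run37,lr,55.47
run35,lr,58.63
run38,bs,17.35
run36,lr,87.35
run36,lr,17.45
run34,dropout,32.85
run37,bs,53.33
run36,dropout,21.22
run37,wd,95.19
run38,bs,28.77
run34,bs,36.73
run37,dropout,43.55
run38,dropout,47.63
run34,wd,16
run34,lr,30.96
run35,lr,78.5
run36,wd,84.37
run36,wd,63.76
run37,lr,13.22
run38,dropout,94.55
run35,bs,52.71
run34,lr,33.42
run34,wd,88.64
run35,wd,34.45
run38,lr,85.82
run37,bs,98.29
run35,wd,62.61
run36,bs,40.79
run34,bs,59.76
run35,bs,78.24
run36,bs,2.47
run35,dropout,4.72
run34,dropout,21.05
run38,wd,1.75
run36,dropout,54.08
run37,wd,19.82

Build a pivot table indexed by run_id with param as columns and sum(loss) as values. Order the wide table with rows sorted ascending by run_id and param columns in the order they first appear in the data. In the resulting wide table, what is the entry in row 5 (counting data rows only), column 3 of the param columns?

With rows sorted ascending by run_id, row 5 is run_id=run38. param columns in first-appearance order: dropout, lr, wd, bs; column 3 is wd.
Long rows with run_id=run38, param=wd: 8.06 + 1.75 = 9.81.

9.81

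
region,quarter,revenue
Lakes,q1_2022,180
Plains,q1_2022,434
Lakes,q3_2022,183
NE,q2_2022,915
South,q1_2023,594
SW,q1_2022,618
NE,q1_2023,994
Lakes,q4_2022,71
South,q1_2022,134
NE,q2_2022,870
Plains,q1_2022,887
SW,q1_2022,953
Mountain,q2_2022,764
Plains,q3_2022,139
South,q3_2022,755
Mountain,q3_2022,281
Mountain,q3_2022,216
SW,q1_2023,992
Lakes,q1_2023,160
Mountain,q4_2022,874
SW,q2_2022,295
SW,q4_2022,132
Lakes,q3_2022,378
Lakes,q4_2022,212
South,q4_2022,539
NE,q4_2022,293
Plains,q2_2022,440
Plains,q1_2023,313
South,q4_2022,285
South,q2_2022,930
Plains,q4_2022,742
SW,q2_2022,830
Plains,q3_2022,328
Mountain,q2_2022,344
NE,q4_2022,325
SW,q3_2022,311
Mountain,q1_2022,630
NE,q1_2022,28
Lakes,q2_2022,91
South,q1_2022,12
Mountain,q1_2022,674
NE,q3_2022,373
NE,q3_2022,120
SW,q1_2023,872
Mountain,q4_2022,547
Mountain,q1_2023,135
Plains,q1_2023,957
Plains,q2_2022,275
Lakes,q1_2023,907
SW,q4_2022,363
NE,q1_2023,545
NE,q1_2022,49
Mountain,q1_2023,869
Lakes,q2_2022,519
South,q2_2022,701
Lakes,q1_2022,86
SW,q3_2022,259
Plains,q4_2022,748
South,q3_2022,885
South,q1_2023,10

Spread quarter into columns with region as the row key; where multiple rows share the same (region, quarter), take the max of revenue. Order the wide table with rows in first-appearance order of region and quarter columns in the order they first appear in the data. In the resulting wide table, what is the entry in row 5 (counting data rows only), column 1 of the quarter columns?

953

With rows in first-appearance order of region, row 5 is region=SW. quarter columns in first-appearance order: q1_2022, q3_2022, q2_2022, q1_2023, q4_2022; column 1 is q1_2022.
Long rows with region=SW, quarter=q1_2022: max(618, 953) = 953.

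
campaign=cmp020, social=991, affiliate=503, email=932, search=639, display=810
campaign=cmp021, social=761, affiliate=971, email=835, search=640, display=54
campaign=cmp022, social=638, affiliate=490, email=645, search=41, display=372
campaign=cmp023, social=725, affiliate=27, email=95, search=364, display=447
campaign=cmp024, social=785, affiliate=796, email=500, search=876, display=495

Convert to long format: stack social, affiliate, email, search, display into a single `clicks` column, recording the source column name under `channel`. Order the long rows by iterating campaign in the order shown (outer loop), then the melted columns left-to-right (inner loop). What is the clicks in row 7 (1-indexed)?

25 rows total (5 × 5). Row 7: index ⌊(7-1)/5⌋ = 1 into campaign → cmp021; (7-1) mod 5 = 1 into the melted columns → affiliate.
So row 7 is (cmp021, affiliate, 971); clicks = 971.

971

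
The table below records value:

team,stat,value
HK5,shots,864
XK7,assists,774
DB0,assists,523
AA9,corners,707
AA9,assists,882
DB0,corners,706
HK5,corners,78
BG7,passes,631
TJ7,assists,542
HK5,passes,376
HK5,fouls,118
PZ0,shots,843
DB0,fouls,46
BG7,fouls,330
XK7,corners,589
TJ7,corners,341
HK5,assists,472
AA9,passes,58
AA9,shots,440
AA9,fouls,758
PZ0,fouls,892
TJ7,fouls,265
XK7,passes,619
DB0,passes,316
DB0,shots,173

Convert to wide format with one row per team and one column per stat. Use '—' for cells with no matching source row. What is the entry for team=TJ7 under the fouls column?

265

The long row with team=TJ7, stat=fouls has value=265.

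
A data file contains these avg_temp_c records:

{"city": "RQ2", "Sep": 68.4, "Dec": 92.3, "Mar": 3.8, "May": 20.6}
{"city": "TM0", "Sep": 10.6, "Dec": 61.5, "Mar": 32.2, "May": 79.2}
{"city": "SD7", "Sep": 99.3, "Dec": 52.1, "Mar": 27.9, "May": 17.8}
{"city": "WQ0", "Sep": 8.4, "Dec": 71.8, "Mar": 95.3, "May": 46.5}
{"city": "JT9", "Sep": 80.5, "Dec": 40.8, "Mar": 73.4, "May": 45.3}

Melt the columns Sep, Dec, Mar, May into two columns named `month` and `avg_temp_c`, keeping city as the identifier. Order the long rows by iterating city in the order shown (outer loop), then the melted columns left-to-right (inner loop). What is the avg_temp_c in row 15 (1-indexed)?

20 rows total (5 × 4). Row 15: index ⌊(15-1)/4⌋ = 3 into city → WQ0; (15-1) mod 4 = 2 into the melted columns → Mar.
So row 15 is (WQ0, Mar, 95.3); avg_temp_c = 95.3.

95.3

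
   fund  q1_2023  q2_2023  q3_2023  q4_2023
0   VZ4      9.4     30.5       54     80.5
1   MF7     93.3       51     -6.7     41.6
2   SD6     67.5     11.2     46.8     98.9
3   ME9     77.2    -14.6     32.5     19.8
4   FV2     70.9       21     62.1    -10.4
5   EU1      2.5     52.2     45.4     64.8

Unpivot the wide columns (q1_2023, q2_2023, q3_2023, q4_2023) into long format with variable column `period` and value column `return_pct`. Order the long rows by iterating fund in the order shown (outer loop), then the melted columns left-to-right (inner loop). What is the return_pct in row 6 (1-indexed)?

51

24 rows total (6 × 4). Row 6: index ⌊(6-1)/4⌋ = 1 into fund → MF7; (6-1) mod 4 = 1 into the melted columns → q2_2023.
So row 6 is (MF7, q2_2023, 51); return_pct = 51.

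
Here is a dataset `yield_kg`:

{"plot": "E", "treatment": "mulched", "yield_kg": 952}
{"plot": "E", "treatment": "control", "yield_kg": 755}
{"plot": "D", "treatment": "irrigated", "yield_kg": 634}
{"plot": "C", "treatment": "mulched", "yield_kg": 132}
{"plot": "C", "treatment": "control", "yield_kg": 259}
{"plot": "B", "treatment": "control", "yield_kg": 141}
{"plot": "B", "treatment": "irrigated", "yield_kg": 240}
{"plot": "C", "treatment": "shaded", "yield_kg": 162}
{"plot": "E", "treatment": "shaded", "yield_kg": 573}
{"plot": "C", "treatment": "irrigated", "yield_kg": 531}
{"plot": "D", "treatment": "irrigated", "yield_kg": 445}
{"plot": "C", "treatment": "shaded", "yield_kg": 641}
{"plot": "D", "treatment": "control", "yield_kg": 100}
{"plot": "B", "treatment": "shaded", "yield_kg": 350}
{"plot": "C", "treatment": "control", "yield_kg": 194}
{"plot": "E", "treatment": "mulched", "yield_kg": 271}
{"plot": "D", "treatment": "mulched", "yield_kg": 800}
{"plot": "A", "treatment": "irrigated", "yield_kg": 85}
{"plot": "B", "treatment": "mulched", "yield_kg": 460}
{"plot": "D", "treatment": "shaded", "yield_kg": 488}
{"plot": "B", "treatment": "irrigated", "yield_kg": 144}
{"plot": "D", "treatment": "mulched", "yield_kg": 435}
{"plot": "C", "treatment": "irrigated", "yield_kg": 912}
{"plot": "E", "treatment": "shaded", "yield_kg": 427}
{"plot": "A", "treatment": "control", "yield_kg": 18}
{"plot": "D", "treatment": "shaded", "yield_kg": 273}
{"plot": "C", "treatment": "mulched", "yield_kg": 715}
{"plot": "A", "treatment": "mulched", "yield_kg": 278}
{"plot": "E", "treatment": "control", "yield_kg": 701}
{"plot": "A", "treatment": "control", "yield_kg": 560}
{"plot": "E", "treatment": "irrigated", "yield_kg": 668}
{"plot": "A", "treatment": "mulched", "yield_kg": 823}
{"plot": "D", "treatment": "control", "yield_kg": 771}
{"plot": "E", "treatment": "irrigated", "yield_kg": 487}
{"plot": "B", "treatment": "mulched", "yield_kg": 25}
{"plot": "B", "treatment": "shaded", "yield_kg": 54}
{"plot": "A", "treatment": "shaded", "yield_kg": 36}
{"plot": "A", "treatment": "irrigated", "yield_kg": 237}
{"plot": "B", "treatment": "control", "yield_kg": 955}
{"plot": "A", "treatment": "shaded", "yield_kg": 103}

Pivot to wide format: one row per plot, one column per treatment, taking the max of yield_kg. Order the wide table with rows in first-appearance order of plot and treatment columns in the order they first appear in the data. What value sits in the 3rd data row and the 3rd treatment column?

912

With rows in first-appearance order of plot, row 3 is plot=C. treatment columns in first-appearance order: mulched, control, irrigated, shaded; column 3 is irrigated.
Long rows with plot=C, treatment=irrigated: max(531, 912) = 912.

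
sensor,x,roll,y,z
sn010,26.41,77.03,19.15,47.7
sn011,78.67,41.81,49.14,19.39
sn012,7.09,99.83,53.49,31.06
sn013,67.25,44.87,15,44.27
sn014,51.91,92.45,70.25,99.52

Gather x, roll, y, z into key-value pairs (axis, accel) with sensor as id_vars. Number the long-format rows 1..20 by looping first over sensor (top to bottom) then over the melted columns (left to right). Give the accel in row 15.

20 rows total (5 × 4). Row 15: index ⌊(15-1)/4⌋ = 3 into sensor → sn013; (15-1) mod 4 = 2 into the melted columns → y.
So row 15 is (sn013, y, 15); accel = 15.

15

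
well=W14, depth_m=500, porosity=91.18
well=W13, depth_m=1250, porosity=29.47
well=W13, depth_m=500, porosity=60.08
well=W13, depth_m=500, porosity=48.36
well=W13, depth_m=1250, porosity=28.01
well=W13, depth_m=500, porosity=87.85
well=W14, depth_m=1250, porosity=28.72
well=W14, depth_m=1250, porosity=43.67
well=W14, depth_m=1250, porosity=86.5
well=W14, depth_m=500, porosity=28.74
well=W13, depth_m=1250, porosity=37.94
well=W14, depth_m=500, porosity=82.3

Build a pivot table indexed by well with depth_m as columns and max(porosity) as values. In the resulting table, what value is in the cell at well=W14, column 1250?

Rows with well=W14 and depth_m=1250: porosity values are 28.72, 43.67, 86.5.
max(28.72, 43.67, 86.5) = 86.5.

86.5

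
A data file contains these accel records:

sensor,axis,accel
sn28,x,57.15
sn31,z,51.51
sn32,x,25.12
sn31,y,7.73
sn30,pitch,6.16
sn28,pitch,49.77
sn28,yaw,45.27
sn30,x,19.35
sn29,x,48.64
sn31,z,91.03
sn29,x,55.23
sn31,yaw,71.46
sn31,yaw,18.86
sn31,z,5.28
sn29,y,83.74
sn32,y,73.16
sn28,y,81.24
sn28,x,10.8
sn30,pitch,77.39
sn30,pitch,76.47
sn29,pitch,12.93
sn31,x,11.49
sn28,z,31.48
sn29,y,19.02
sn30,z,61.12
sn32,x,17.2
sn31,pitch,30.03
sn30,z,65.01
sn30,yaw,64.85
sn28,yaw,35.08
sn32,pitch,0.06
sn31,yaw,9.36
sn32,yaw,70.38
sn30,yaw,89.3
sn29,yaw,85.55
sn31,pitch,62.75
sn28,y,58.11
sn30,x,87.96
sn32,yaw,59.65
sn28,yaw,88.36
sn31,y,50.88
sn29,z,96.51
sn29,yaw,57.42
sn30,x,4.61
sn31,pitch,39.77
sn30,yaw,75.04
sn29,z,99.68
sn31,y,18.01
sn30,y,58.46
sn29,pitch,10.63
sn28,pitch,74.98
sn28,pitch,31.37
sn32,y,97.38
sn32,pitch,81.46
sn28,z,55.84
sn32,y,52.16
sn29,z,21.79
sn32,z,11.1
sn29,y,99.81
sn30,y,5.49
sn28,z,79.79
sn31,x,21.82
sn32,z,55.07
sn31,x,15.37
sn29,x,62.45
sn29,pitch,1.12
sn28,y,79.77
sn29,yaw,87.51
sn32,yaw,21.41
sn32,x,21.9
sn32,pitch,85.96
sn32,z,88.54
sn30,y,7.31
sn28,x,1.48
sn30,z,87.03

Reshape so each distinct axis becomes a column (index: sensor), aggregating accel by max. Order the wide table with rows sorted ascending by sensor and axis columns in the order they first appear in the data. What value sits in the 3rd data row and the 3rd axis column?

With rows sorted ascending by sensor, row 3 is sensor=sn30. axis columns in first-appearance order: x, z, y, pitch, yaw; column 3 is y.
Long rows with sensor=sn30, axis=y: max(58.46, 5.49, 7.31) = 58.46.

58.46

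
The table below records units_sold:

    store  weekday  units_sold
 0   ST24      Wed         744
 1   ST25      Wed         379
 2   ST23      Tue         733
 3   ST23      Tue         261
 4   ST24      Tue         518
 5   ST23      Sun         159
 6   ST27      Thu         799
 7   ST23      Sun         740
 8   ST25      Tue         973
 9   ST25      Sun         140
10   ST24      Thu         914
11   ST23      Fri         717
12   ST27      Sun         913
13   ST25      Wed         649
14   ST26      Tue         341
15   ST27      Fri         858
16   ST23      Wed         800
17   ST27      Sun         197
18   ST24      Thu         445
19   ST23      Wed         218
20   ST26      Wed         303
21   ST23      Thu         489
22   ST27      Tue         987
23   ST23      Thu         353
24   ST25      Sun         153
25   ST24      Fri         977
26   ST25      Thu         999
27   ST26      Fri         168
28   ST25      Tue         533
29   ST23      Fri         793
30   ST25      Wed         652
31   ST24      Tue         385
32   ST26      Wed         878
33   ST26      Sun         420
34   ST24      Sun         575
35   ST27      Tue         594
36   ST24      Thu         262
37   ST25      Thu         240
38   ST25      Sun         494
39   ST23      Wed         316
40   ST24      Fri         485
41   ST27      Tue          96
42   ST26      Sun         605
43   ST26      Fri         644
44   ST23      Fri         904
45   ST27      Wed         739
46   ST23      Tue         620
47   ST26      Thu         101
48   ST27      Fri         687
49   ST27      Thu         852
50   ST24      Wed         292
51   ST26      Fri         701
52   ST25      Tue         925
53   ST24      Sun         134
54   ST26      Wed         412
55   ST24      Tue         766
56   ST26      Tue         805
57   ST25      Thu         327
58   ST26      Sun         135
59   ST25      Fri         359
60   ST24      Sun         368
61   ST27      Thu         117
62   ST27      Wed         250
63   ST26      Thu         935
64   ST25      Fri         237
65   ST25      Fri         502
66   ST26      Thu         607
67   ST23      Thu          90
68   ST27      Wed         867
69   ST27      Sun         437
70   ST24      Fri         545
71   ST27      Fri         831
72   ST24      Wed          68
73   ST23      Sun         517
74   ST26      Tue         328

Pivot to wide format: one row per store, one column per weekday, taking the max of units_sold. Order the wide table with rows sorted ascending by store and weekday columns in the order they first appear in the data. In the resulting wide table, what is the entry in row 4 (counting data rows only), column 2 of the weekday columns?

805

With rows sorted ascending by store, row 4 is store=ST26. weekday columns in first-appearance order: Wed, Tue, Sun, Thu, Fri; column 2 is Tue.
Long rows with store=ST26, weekday=Tue: max(341, 805, 328) = 805.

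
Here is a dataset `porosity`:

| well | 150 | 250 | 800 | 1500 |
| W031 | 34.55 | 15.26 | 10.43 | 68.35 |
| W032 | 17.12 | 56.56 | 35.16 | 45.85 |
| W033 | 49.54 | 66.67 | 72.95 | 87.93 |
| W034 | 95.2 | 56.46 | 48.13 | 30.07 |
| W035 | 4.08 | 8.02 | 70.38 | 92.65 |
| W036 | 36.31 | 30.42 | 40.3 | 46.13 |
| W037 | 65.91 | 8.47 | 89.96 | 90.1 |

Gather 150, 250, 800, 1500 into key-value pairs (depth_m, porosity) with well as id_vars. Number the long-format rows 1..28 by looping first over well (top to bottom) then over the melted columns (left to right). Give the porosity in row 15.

48.13

28 rows total (7 × 4). Row 15: index ⌊(15-1)/4⌋ = 3 into well → W034; (15-1) mod 4 = 2 into the melted columns → 800.
So row 15 is (W034, 800, 48.13); porosity = 48.13.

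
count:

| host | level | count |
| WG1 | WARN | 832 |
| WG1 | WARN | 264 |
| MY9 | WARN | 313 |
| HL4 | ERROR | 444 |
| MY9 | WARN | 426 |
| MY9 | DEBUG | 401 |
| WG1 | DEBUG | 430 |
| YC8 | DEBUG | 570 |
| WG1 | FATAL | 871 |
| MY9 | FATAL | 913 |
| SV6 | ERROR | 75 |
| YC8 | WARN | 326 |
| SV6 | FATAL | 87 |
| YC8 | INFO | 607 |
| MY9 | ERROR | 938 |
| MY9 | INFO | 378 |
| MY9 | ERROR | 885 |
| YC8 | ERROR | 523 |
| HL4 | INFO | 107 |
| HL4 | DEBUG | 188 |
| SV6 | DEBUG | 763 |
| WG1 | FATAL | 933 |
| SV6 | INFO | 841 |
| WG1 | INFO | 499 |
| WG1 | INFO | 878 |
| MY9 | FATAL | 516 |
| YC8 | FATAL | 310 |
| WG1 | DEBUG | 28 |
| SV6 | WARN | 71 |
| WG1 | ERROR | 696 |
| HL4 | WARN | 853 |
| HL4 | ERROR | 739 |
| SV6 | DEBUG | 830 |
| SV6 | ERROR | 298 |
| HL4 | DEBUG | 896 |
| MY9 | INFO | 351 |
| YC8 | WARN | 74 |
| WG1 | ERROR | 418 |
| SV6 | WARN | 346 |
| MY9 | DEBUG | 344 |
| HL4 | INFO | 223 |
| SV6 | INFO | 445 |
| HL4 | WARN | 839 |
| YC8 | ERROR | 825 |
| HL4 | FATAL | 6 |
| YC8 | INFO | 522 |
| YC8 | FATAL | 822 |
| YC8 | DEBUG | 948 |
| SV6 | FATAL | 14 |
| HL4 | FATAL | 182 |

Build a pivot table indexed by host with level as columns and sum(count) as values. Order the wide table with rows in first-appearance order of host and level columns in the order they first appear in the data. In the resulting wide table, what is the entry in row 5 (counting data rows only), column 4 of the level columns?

101

With rows in first-appearance order of host, row 5 is host=SV6. level columns in first-appearance order: WARN, ERROR, DEBUG, FATAL, INFO; column 4 is FATAL.
Long rows with host=SV6, level=FATAL: 87 + 14 = 101.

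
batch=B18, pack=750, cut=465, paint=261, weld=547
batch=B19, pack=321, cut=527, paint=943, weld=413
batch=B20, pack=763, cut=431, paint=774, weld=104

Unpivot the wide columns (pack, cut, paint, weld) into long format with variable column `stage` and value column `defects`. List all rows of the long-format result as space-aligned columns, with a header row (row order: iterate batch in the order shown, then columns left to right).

batch  stage  defects
B18    pack   750    
B18    cut    465    
B18    paint  261    
B18    weld   547    
B19    pack   321    
B19    cut    527    
B19    paint  943    
B19    weld   413    
B20    pack   763    
B20    cut    431    
B20    paint  774    
B20    weld   104    

Each (batch, column) pair becomes one row: 3 × 4 = 12 rows.
For example, (B18, pack) → defects=750.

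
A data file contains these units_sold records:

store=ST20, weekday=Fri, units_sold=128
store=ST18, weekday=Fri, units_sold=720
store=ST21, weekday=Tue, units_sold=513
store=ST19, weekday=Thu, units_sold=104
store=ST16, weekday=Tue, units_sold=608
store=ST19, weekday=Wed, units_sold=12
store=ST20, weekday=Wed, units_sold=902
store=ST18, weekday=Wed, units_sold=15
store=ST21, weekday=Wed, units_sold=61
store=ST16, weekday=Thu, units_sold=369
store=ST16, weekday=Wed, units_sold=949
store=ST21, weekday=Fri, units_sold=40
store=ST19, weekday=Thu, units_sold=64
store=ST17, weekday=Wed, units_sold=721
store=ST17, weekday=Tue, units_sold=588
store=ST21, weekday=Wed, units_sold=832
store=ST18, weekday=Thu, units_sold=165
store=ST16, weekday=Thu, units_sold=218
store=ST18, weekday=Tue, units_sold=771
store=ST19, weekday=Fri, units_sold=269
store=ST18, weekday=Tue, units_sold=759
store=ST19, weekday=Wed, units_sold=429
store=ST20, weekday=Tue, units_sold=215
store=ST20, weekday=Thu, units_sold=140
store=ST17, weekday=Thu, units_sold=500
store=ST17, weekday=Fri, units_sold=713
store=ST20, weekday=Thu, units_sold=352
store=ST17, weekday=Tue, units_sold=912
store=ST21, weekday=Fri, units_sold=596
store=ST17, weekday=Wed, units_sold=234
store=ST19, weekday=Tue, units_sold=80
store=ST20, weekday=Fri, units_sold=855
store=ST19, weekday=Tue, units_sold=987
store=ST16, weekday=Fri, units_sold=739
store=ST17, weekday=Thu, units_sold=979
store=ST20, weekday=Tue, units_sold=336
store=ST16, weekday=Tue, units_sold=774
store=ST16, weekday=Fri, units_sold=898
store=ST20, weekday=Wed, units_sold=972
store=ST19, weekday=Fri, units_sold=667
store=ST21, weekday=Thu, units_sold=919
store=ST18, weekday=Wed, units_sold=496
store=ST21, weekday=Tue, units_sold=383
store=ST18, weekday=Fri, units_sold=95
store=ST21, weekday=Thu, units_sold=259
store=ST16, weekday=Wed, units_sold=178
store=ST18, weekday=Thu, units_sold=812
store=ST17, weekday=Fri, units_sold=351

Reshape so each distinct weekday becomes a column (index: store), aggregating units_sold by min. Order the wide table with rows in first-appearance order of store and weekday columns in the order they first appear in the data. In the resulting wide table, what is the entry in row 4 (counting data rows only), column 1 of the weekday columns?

With rows in first-appearance order of store, row 4 is store=ST19. weekday columns in first-appearance order: Fri, Tue, Thu, Wed; column 1 is Fri.
Long rows with store=ST19, weekday=Fri: min(269, 667) = 269.

269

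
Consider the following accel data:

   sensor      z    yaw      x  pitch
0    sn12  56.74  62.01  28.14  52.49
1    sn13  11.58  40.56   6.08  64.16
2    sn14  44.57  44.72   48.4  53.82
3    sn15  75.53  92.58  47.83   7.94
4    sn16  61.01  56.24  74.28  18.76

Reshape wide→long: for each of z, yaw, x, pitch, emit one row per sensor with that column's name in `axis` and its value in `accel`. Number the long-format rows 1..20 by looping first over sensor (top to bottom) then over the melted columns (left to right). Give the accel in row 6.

20 rows total (5 × 4). Row 6: index ⌊(6-1)/4⌋ = 1 into sensor → sn13; (6-1) mod 4 = 1 into the melted columns → yaw.
So row 6 is (sn13, yaw, 40.56); accel = 40.56.

40.56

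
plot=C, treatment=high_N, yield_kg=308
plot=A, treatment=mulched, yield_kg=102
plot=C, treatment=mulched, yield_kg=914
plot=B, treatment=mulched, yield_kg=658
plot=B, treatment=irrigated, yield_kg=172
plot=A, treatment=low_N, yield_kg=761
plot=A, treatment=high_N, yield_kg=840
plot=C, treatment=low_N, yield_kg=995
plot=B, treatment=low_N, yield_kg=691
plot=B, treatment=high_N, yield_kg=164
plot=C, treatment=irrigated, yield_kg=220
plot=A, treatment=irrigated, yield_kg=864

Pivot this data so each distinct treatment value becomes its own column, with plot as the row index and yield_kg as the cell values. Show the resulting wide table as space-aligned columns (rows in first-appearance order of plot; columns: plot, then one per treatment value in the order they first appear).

Columns: plot plus the 4 distinct treatment values (high_N, mulched, irrigated, low_N).
For example, row C column high_N takes yield_kg=308 from the long row (C, high_N).

plot  high_N  mulched  irrigated  low_N
C     308     914      220        995  
A     840     102      864        761  
B     164     658      172        691  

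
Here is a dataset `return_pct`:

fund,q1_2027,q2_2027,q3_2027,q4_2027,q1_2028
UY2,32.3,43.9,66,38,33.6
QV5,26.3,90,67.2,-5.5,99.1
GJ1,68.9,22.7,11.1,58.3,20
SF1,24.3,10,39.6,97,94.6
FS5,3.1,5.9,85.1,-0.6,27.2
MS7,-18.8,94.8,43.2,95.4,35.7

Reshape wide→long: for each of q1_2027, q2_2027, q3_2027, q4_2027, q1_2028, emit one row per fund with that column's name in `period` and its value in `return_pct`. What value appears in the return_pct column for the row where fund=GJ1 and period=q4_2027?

Unpivoting turns each (fund, wide-column) pair into one long row.
The wide cell at row GJ1, column q4_2027 holds 58.3, so the long row (GJ1, q4_2027) has return_pct=58.3.

58.3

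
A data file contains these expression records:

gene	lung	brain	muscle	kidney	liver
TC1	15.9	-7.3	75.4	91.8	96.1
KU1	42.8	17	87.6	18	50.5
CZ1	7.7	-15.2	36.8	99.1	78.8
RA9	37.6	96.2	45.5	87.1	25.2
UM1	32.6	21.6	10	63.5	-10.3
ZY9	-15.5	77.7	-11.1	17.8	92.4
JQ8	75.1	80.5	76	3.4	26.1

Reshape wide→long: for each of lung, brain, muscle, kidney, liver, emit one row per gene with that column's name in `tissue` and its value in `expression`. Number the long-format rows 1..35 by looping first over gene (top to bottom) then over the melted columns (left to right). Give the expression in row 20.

25.2

35 rows total (7 × 5). Row 20: index ⌊(20-1)/5⌋ = 3 into gene → RA9; (20-1) mod 5 = 4 into the melted columns → liver.
So row 20 is (RA9, liver, 25.2); expression = 25.2.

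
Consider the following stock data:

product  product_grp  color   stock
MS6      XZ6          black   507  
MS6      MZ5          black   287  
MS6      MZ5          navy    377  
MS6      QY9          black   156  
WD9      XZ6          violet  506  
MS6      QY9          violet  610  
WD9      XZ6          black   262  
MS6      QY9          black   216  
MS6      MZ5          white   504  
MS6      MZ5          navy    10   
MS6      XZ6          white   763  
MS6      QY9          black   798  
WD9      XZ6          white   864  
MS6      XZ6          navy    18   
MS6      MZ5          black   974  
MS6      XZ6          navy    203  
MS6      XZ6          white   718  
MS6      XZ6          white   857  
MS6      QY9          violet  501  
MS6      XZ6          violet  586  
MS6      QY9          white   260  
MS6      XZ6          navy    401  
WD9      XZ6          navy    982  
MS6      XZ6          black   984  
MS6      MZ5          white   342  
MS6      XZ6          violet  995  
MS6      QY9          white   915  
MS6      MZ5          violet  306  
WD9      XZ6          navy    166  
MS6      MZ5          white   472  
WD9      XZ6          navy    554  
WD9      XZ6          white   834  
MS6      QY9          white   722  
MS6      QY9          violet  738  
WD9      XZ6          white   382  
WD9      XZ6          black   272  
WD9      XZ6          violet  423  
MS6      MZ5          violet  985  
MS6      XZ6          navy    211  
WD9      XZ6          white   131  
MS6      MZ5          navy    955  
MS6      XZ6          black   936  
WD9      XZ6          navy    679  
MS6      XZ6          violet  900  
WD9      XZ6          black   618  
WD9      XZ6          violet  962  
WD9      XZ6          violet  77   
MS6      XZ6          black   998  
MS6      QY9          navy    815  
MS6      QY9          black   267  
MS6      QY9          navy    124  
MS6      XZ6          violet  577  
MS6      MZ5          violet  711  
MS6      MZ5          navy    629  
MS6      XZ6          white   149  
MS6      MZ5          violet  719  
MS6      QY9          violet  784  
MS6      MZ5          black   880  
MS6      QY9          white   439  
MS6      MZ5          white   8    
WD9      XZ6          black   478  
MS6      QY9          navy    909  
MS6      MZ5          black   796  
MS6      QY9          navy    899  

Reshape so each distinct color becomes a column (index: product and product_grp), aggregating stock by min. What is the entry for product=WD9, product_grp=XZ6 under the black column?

Rows with product=WD9, product_grp=XZ6 and color=black: stock values are 262, 272, 618, 478.
min(262, 272, 618, 478) = 262.

262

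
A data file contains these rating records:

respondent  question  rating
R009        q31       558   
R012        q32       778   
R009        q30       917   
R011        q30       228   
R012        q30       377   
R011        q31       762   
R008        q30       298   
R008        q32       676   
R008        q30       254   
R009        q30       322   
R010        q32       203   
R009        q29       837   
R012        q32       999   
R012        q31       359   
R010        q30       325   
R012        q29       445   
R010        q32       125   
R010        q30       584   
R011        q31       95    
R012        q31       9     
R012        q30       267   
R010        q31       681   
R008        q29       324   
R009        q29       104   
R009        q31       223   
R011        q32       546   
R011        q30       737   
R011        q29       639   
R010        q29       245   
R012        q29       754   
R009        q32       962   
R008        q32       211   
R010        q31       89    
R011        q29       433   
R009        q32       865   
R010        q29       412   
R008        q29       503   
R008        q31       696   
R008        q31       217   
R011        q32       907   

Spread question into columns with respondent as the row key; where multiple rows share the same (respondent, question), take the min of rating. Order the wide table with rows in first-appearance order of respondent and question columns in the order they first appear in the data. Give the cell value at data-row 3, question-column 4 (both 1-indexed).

433

With rows in first-appearance order of respondent, row 3 is respondent=R011. question columns in first-appearance order: q31, q32, q30, q29; column 4 is q29.
Long rows with respondent=R011, question=q29: min(639, 433) = 433.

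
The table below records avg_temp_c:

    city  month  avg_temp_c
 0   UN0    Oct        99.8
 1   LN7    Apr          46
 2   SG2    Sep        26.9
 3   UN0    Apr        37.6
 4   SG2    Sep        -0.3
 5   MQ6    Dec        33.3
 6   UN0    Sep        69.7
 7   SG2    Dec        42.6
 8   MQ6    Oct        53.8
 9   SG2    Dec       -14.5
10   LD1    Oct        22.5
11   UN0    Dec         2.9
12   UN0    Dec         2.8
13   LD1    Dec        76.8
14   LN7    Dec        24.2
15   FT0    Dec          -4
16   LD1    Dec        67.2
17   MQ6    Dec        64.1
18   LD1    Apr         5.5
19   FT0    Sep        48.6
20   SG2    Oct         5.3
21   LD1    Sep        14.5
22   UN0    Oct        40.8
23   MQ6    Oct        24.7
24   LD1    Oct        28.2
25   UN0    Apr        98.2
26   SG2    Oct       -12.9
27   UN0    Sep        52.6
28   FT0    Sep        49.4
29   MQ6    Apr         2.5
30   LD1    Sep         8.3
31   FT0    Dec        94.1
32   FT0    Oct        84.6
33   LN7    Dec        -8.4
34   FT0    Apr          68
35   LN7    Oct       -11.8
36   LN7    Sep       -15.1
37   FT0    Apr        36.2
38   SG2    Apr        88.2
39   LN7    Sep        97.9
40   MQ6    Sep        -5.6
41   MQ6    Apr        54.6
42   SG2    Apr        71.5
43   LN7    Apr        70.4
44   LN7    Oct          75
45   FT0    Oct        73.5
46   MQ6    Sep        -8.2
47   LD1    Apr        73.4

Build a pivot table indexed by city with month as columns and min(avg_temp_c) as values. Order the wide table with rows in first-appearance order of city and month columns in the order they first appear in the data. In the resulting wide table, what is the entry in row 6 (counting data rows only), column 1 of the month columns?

With rows in first-appearance order of city, row 6 is city=FT0. month columns in first-appearance order: Oct, Apr, Sep, Dec; column 1 is Oct.
Long rows with city=FT0, month=Oct: min(84.6, 73.5) = 73.5.

73.5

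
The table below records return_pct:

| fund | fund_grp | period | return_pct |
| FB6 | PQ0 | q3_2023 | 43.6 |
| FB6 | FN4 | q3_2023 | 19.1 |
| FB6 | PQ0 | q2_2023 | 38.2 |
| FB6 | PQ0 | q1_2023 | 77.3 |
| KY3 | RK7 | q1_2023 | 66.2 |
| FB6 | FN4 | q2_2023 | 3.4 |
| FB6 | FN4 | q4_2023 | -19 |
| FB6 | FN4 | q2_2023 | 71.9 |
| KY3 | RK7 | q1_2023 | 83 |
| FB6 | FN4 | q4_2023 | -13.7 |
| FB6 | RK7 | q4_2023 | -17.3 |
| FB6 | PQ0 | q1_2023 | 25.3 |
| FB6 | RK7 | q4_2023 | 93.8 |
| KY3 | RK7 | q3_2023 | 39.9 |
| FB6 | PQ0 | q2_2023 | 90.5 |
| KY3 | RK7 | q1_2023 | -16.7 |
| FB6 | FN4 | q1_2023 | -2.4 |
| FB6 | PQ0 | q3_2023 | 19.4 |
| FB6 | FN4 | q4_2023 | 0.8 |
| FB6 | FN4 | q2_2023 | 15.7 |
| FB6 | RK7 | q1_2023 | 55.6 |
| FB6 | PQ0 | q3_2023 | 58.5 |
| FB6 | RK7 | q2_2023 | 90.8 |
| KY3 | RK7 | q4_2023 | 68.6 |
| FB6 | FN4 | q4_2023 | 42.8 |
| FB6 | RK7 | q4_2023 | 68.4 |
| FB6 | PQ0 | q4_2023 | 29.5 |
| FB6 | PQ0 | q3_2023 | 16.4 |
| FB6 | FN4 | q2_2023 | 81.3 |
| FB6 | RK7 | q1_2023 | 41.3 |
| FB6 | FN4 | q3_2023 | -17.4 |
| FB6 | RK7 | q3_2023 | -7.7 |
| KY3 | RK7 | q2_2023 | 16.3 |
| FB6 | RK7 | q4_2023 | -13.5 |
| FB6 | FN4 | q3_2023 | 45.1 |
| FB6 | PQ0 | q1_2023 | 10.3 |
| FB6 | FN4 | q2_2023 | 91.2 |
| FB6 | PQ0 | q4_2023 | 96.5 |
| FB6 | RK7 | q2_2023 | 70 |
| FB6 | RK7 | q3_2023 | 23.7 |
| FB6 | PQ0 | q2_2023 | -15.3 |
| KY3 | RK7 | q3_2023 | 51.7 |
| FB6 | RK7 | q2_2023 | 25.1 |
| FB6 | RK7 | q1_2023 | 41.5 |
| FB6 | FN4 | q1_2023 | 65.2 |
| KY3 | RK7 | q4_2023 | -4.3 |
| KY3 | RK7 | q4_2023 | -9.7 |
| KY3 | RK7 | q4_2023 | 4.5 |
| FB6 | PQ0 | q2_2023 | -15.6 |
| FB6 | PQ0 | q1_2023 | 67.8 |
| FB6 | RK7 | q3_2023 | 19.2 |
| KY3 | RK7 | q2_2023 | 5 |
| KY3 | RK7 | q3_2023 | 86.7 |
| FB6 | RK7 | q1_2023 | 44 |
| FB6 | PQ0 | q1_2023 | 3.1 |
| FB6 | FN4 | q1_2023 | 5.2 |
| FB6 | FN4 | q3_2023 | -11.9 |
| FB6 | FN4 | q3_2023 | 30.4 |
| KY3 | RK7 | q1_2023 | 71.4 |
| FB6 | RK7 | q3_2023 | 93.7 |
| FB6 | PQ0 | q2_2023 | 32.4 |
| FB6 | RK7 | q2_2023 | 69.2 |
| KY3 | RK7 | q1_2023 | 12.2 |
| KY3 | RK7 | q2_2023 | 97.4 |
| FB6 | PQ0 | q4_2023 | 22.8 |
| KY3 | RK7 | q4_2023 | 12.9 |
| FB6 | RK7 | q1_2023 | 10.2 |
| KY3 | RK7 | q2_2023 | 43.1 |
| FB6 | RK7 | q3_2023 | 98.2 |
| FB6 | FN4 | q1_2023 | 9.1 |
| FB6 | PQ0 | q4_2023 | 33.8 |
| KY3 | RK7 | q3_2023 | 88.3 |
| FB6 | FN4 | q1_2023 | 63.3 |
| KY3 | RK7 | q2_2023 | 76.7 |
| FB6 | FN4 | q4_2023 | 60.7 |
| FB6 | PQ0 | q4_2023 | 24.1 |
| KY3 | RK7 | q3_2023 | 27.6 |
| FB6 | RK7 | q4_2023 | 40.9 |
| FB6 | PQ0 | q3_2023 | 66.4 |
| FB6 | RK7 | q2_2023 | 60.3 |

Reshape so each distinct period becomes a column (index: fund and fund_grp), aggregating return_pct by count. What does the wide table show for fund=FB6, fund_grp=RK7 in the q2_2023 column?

Rows with fund=FB6, fund_grp=RK7 and period=q2_2023: return_pct values are 90.8, 70, 25.1, 69.2, 60.3.
5 rows match — count = 5.

5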